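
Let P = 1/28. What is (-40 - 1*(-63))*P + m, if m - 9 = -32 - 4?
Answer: -733/28 ≈ -26.179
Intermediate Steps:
P = 1/28 ≈ 0.035714
m = -27 (m = 9 + (-32 - 4) = 9 - 36 = -27)
(-40 - 1*(-63))*P + m = (-40 - 1*(-63))*(1/28) - 27 = (-40 + 63)*(1/28) - 27 = 23*(1/28) - 27 = 23/28 - 27 = -733/28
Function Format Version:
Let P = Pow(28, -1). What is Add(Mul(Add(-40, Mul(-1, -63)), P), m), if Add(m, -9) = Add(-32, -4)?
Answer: Rational(-733, 28) ≈ -26.179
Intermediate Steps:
P = Rational(1, 28) ≈ 0.035714
m = -27 (m = Add(9, Add(-32, -4)) = Add(9, -36) = -27)
Add(Mul(Add(-40, Mul(-1, -63)), P), m) = Add(Mul(Add(-40, Mul(-1, -63)), Rational(1, 28)), -27) = Add(Mul(Add(-40, 63), Rational(1, 28)), -27) = Add(Mul(23, Rational(1, 28)), -27) = Add(Rational(23, 28), -27) = Rational(-733, 28)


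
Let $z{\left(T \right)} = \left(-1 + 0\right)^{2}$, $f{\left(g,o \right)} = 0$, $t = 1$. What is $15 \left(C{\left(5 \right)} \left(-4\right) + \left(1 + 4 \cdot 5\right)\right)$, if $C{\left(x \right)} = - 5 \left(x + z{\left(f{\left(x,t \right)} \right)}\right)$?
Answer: $2115$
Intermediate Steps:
$z{\left(T \right)} = 1$ ($z{\left(T \right)} = \left(-1\right)^{2} = 1$)
$C{\left(x \right)} = -5 - 5 x$ ($C{\left(x \right)} = - 5 \left(x + 1\right) = - 5 \left(1 + x\right) = -5 - 5 x$)
$15 \left(C{\left(5 \right)} \left(-4\right) + \left(1 + 4 \cdot 5\right)\right) = 15 \left(\left(-5 - 25\right) \left(-4\right) + \left(1 + 4 \cdot 5\right)\right) = 15 \left(\left(-5 - 25\right) \left(-4\right) + \left(1 + 20\right)\right) = 15 \left(\left(-30\right) \left(-4\right) + 21\right) = 15 \left(120 + 21\right) = 15 \cdot 141 = 2115$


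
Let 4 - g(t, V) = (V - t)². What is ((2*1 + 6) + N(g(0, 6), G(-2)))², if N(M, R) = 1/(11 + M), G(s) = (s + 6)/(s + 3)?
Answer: 27889/441 ≈ 63.240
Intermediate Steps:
g(t, V) = 4 - (V - t)²
G(s) = (6 + s)/(3 + s)
((2*1 + 6) + N(g(0, 6), G(-2)))² = ((2*1 + 6) + 1/(11 + (4 - (6 - 1*0)²)))² = ((2 + 6) + 1/(11 + (4 - (6 + 0)²)))² = (8 + 1/(11 + (4 - 1*6²)))² = (8 + 1/(11 + (4 - 1*36)))² = (8 + 1/(11 + (4 - 36)))² = (8 + 1/(11 - 32))² = (8 + 1/(-21))² = (8 - 1/21)² = (167/21)² = 27889/441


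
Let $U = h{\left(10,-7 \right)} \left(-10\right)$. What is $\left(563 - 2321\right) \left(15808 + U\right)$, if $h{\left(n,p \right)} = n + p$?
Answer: $-27737724$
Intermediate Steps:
$U = -30$ ($U = \left(10 - 7\right) \left(-10\right) = 3 \left(-10\right) = -30$)
$\left(563 - 2321\right) \left(15808 + U\right) = \left(563 - 2321\right) \left(15808 - 30\right) = \left(-1758\right) 15778 = -27737724$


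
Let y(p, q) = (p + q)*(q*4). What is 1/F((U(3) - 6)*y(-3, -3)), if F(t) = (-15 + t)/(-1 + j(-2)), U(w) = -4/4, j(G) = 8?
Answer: -7/519 ≈ -0.013487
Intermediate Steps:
U(w) = -1 (U(w) = -4*¼ = -1)
y(p, q) = 4*q*(p + q) (y(p, q) = (p + q)*(4*q) = 4*q*(p + q))
F(t) = -15/7 + t/7 (F(t) = (-15 + t)/(-1 + 8) = (-15 + t)/7 = (-15 + t)*(⅐) = -15/7 + t/7)
1/F((U(3) - 6)*y(-3, -3)) = 1/(-15/7 + ((-1 - 6)*(4*(-3)*(-3 - 3)))/7) = 1/(-15/7 + (-28*(-3)*(-6))/7) = 1/(-15/7 + (-7*72)/7) = 1/(-15/7 + (⅐)*(-504)) = 1/(-15/7 - 72) = 1/(-519/7) = -7/519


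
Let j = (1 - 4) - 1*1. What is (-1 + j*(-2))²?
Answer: 49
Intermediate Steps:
j = -4 (j = -3 - 1 = -4)
(-1 + j*(-2))² = (-1 - 4*(-2))² = (-1 + 8)² = 7² = 49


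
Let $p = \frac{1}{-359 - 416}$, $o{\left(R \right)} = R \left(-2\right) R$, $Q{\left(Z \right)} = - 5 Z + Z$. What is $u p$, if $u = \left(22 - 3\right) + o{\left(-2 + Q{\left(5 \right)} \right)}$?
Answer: $\frac{949}{775} \approx 1.2245$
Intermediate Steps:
$Q{\left(Z \right)} = - 4 Z$
$o{\left(R \right)} = - 2 R^{2}$ ($o{\left(R \right)} = - 2 R R = - 2 R^{2}$)
$u = -949$ ($u = \left(22 - 3\right) - 2 \left(-2 - 20\right)^{2} = 19 - 2 \left(-2 - 20\right)^{2} = 19 - 2 \left(-22\right)^{2} = 19 - 968 = -949$)
$p = - \frac{1}{775}$ ($p = \frac{1}{-775} = - \frac{1}{775} \approx -0.0012903$)
$u p = \left(-949\right) \left(- \frac{1}{775}\right) = \frac{949}{775}$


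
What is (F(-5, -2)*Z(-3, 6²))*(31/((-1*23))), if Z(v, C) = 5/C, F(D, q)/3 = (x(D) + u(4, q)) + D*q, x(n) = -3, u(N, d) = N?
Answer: -1705/276 ≈ -6.1775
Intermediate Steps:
F(D, q) = 3 + 3*D*q (F(D, q) = 3*((-3 + 4) + D*q) = 3*(1 + D*q) = 3 + 3*D*q)
(F(-5, -2)*Z(-3, 6²))*(31/((-1*23))) = ((3 + 3*(-5)*(-2))*(5/(6²)))*(31/((-1*23))) = ((3 + 30)*(5/36))*(31/(-23)) = (33*(5*(1/36)))*(31*(-1/23)) = (33*(5/36))*(-31/23) = (55/12)*(-31/23) = -1705/276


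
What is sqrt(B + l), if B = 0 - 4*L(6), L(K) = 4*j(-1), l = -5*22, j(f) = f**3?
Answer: I*sqrt(94) ≈ 9.6954*I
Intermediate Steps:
l = -110
L(K) = -4 (L(K) = 4*(-1)**3 = 4*(-1) = -4)
B = 16 (B = 0 - 4*(-4) = 0 + 16 = 16)
sqrt(B + l) = sqrt(16 - 110) = sqrt(-94) = I*sqrt(94)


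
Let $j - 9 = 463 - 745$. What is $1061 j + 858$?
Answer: $-288795$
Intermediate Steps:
$j = -273$ ($j = 9 + \left(463 - 745\right) = 9 - 282 = -273$)
$1061 j + 858 = 1061 \left(-273\right) + 858 = -289653 + 858 = -288795$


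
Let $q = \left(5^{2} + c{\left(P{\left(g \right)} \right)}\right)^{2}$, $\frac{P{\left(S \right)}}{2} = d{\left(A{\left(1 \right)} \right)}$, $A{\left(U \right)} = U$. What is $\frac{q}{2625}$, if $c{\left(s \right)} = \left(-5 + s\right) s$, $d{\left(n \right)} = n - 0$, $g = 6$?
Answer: $\frac{361}{2625} \approx 0.13752$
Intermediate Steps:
$d{\left(n \right)} = n$ ($d{\left(n \right)} = n + 0 = n$)
$P{\left(S \right)} = 2$ ($P{\left(S \right)} = 2 \cdot 1 = 2$)
$c{\left(s \right)} = s \left(-5 + s\right)$
$q = 361$ ($q = \left(5^{2} + 2 \left(-5 + 2\right)\right)^{2} = \left(25 + 2 \left(-3\right)\right)^{2} = \left(25 - 6\right)^{2} = 19^{2} = 361$)
$\frac{q}{2625} = \frac{361}{2625}$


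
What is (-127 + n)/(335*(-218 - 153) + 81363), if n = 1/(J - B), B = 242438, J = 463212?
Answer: 28038297/9476061628 ≈ 0.0029589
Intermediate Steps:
n = 1/220774 (n = 1/(463212 - 1*242438) = 1/(463212 - 242438) = 1/220774 ≈ 4.5295e-6)
(-127 + n)/(335*(-218 - 153) + 81363) = (-127 + 1/220774)/(335*(-218 - 153) + 81363) = -28038297/(220774*(335*(-371) + 81363)) = -28038297/(220774*(-124285 + 81363)) = -28038297/220774/(-42922) = -28038297/220774*(-1/42922) = 28038297/9476061628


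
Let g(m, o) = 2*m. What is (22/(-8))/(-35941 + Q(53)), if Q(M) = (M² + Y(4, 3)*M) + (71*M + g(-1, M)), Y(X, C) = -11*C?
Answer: 11/124480 ≈ 8.8368e-5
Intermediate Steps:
Q(M) = -2 + M² + 38*M (Q(M) = (M² + (-11*3)*M) + (71*M + 2*(-1)) = (M² - 33*M) + (71*M - 2) = (M² - 33*M) + (-2 + 71*M) = -2 + M² + 38*M)
(22/(-8))/(-35941 + Q(53)) = (22/(-8))/(-35941 + (-2 + 53² + 38*53)) = (22*(-⅛))/(-35941 + (-2 + 2809 + 2014)) = -11/(4*(-35941 + 4821)) = -11/4/(-31120) = -11/4*(-1/31120) = 11/124480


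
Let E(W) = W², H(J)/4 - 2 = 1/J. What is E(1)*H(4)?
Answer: 9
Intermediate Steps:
H(J) = 8 + 4/J
E(1)*H(4) = 1²*(8 + 4/4) = 1*(8 + 4*(¼)) = 1*(8 + 1) = 1*9 = 9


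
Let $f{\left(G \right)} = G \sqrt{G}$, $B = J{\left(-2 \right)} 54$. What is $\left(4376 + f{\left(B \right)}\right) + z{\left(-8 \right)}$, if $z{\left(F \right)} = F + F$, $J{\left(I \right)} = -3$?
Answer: $4360 - 1458 i \sqrt{2} \approx 4360.0 - 2061.9 i$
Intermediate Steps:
$z{\left(F \right)} = 2 F$
$B = -162$ ($B = \left(-3\right) 54 = -162$)
$f{\left(G \right)} = G^{\frac{3}{2}}$
$\left(4376 + f{\left(B \right)}\right) + z{\left(-8 \right)} = \left(4376 + \left(-162\right)^{\frac{3}{2}}\right) + 2 \left(-8\right) = \left(4376 - 1458 i \sqrt{2}\right) - 16 = 4360 - 1458 i \sqrt{2}$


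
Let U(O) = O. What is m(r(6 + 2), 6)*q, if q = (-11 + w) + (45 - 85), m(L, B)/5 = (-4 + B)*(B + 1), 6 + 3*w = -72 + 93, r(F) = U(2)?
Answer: -3220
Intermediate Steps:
r(F) = 2
w = 5 (w = -2 + (-72 + 93)/3 = -2 + (1/3)*21 = -2 + 7 = 5)
m(L, B) = 5*(1 + B)*(-4 + B) (m(L, B) = 5*((-4 + B)*(B + 1)) = 5*((-4 + B)*(1 + B)) = 5*((1 + B)*(-4 + B)) = 5*(1 + B)*(-4 + B))
q = -46 (q = (-11 + 5) + (45 - 85) = -6 - 40 = -46)
m(r(6 + 2), 6)*q = (-20 - 15*6 + 5*6**2)*(-46) = (-20 - 90 + 5*36)*(-46) = (-20 - 90 + 180)*(-46) = 70*(-46) = -3220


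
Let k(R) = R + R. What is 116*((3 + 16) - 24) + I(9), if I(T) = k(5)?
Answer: -570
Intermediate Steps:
k(R) = 2*R
I(T) = 10 (I(T) = 2*5 = 10)
116*((3 + 16) - 24) + I(9) = 116*((3 + 16) - 24) + 10 = 116*(19 - 24) + 10 = 116*(-5) + 10 = -580 + 10 = -570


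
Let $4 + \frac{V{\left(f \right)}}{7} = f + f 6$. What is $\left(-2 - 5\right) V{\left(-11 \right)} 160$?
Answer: $635040$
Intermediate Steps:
$V{\left(f \right)} = -28 + 49 f$ ($V{\left(f \right)} = -28 + 7 \left(f + f 6\right) = -28 + 7 \left(f + 6 f\right) = -28 + 7 \cdot 7 f = -28 + 49 f$)
$\left(-2 - 5\right) V{\left(-11 \right)} 160 = \left(-2 - 5\right) \left(-28 + 49 \left(-11\right)\right) 160 = \left(-2 - 5\right) \left(-28 - 539\right) 160 = \left(-7\right) \left(-567\right) 160 = 3969 \cdot 160 = 635040$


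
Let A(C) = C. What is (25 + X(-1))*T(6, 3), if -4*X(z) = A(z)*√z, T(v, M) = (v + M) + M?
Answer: 300 + 3*I ≈ 300.0 + 3.0*I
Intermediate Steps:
T(v, M) = v + 2*M (T(v, M) = (M + v) + M = v + 2*M)
X(z) = -z^(3/2)/4 (X(z) = -z*√z/4 = -z^(3/2)/4)
(25 + X(-1))*T(6, 3) = (25 - (-1)*I/4)*(6 + 2*3) = (25 - (-1)*I/4)*(6 + 6) = (25 + I/4)*12 = 300 + 3*I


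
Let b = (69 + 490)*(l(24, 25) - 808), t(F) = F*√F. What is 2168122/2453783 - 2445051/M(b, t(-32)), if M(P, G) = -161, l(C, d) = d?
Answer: 857139092225/56437009 ≈ 15188.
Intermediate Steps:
t(F) = F^(3/2)
b = -437697 (b = (69 + 490)*(25 - 808) = 559*(-783) = -437697)
2168122/2453783 - 2445051/M(b, t(-32)) = 2168122/2453783 - 2445051/(-161) = 2168122*(1/2453783) - 2445051*(-1/161) = 2168122/2453783 + 349293/23 = 857139092225/56437009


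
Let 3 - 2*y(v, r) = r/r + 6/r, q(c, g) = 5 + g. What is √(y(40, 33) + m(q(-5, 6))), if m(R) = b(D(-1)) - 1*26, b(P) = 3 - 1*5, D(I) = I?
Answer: I*√3278/11 ≈ 5.2049*I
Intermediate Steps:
b(P) = -2 (b(P) = 3 - 5 = -2)
y(v, r) = 1 - 3/r (y(v, r) = 3/2 - (r/r + 6/r)/2 = 3/2 - (1 + 6/r)/2 = 3/2 + (-½ - 3/r) = 1 - 3/r)
m(R) = -28 (m(R) = -2 - 1*26 = -2 - 26 = -28)
√(y(40, 33) + m(q(-5, 6))) = √((-3 + 33)/33 - 28) = √((1/33)*30 - 28) = √(10/11 - 28) = √(-298/11) = I*√3278/11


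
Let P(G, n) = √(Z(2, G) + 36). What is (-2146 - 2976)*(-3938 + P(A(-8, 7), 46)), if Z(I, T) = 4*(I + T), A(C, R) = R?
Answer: 20170436 - 30732*√2 ≈ 2.0127e+7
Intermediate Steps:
Z(I, T) = 4*I + 4*T
P(G, n) = √(44 + 4*G) (P(G, n) = √((4*2 + 4*G) + 36) = √((8 + 4*G) + 36) = √(44 + 4*G))
(-2146 - 2976)*(-3938 + P(A(-8, 7), 46)) = (-2146 - 2976)*(-3938 + 2*√(11 + 7)) = -5122*(-3938 + 2*√18) = -5122*(-3938 + 2*(3*√2)) = -5122*(-3938 + 6*√2) = 20170436 - 30732*√2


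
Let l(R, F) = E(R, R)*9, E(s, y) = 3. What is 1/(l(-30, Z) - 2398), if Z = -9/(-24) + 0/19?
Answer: -1/2371 ≈ -0.00042176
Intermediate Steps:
Z = 3/8 (Z = -9*(-1/24) + 0*(1/19) = 3/8 + 0 = 3/8 ≈ 0.37500)
l(R, F) = 27 (l(R, F) = 3*9 = 27)
1/(l(-30, Z) - 2398) = 1/(27 - 2398) = 1/(-2371) = -1/2371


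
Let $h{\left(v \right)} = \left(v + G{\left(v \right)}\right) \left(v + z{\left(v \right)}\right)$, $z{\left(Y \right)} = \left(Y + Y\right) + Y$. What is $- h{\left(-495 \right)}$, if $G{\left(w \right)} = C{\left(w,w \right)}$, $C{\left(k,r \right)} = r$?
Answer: $-1960200$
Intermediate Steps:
$z{\left(Y \right)} = 3 Y$ ($z{\left(Y \right)} = 2 Y + Y = 3 Y$)
$G{\left(w \right)} = w$
$h{\left(v \right)} = 8 v^{2}$ ($h{\left(v \right)} = \left(v + v\right) \left(v + 3 v\right) = 2 v 4 v = 8 v^{2}$)
$- h{\left(-495 \right)} = - 8 \left(-495\right)^{2} = - 8 \cdot 245025 = \left(-1\right) 1960200 = -1960200$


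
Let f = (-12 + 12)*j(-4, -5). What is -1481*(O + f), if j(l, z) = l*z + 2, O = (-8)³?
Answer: 758272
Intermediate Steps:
O = -512
j(l, z) = 2 + l*z
f = 0 (f = (-12 + 12)*(2 - 4*(-5)) = 0*(2 + 20) = 0*22 = 0)
-1481*(O + f) = -1481*(-512 + 0) = -1481*(-512) = 758272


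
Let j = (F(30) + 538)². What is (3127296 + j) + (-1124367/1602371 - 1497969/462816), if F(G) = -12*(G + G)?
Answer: 260419314738007461/82400326304 ≈ 3.1604e+6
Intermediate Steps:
F(G) = -24*G
j = 33124 (j = (-24*30 + 538)² = (-720 + 538)² = (-182)² = 33124)
(3127296 + j) + (-1124367/1602371 - 1497969/462816) = (3127296 + 33124) + (-1124367/1602371 - 1497969/462816) = 3160420 + (-1124367*1/1602371 - 1497969*1/462816) = 3160420 + (-1124367/1602371 - 166441/51424) = 3160420 - 324519680219/82400326304 = 260419314738007461/82400326304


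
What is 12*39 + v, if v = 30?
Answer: 498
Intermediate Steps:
12*39 + v = 12*39 + 30 = 468 + 30 = 498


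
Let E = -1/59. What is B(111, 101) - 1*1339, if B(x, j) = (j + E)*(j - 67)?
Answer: 123571/59 ≈ 2094.4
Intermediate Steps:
E = -1/59 (E = -1*1/59 = -1/59 ≈ -0.016949)
B(x, j) = (-67 + j)*(-1/59 + j) (B(x, j) = (j - 1/59)*(j - 67) = (-1/59 + j)*(-67 + j) = (-67 + j)*(-1/59 + j))
B(111, 101) - 1*1339 = (67/59 + 101**2 - 3954/59*101) - 1*1339 = (67/59 + 10201 - 399354/59) - 1339 = 202572/59 - 1339 = 123571/59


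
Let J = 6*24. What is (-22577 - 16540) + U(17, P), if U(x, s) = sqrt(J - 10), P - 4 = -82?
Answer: -39117 + sqrt(134) ≈ -39105.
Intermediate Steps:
P = -78 (P = 4 - 82 = -78)
J = 144
U(x, s) = sqrt(134) (U(x, s) = sqrt(144 - 10) = sqrt(134))
(-22577 - 16540) + U(17, P) = (-22577 - 16540) + sqrt(134) = -39117 + sqrt(134)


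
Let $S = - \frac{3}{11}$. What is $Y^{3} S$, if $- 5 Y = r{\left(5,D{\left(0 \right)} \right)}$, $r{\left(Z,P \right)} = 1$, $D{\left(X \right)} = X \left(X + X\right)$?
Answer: $\frac{3}{1375} \approx 0.0021818$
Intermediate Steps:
$D{\left(X \right)} = 2 X^{2}$ ($D{\left(X \right)} = X 2 X = 2 X^{2}$)
$S = - \frac{3}{11}$ ($S = \left(-3\right) \frac{1}{11} = - \frac{3}{11} \approx -0.27273$)
$Y = - \frac{1}{5}$ ($Y = \left(- \frac{1}{5}\right) 1 = - \frac{1}{5} \approx -0.2$)
$Y^{3} S = \left(- \frac{1}{5}\right)^{3} \left(- \frac{3}{11}\right) = \left(- \frac{1}{125}\right) \left(- \frac{3}{11}\right) = \frac{3}{1375}$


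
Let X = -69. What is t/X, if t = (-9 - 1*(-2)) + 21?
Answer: -14/69 ≈ -0.20290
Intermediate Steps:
t = 14 (t = (-9 + 2) + 21 = -7 + 21 = 14)
t/X = 14/(-69) = 14*(-1/69) = -14/69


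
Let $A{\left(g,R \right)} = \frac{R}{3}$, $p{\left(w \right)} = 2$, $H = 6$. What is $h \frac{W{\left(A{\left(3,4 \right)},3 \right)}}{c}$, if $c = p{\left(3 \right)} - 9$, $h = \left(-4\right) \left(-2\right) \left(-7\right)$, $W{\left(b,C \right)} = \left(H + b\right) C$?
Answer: $176$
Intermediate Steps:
$A{\left(g,R \right)} = \frac{R}{3}$ ($A{\left(g,R \right)} = R \frac{1}{3} = \frac{R}{3}$)
$W{\left(b,C \right)} = C \left(6 + b\right)$ ($W{\left(b,C \right)} = \left(6 + b\right) C = C \left(6 + b\right)$)
$h = -56$ ($h = 8 \left(-7\right) = -56$)
$c = -7$ ($c = 2 - 9 = -7$)
$h \frac{W{\left(A{\left(3,4 \right)},3 \right)}}{c} = - 56 \frac{3 \left(6 + \frac{1}{3} \cdot 4\right)}{-7} = - 56 \cdot 3 \left(6 + \frac{4}{3}\right) \left(- \frac{1}{7}\right) = - 56 \cdot 3 \cdot \frac{22}{3} \left(- \frac{1}{7}\right) = - 56 \cdot 22 \left(- \frac{1}{7}\right) = \left(-56\right) \left(- \frac{22}{7}\right) = 176$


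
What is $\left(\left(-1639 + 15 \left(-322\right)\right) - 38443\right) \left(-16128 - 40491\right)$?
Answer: $2542872528$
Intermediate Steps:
$\left(\left(-1639 + 15 \left(-322\right)\right) - 38443\right) \left(-16128 - 40491\right) = \left(\left(-1639 - 4830\right) - 38443\right) \left(-56619\right) = \left(-6469 - 38443\right) \left(-56619\right) = \left(-44912\right) \left(-56619\right) = 2542872528$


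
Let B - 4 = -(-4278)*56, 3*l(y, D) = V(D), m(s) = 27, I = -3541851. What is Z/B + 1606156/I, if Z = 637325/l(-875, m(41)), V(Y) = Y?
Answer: -44659254019/282842775924 ≈ -0.15789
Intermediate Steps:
l(y, D) = D/3
Z = 637325/9 (Z = 637325/(((1/3)*27)) = 637325/9 ≈ 70814.)
B = 239572 (B = 4 - (-4278)*56 = 4 - 1*(-239568) = 4 + 239568 = 239572)
Z/B + 1606156/I = (637325/9)/239572 + 1606156/(-3541851) = (637325/9)*(1/239572) + 1606156*(-1/3541851) = 637325/2156148 - 1606156/3541851 = -44659254019/282842775924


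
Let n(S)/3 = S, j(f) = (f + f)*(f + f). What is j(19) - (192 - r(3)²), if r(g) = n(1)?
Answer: 1261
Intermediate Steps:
j(f) = 4*f² (j(f) = (2*f)*(2*f) = 4*f²)
n(S) = 3*S
r(g) = 3 (r(g) = 3*1 = 3)
j(19) - (192 - r(3)²) = 4*19² - (192 - 1*3²) = 4*361 - (192 - 1*9) = 1444 - (192 - 9) = 1444 - 1*183 = 1444 - 183 = 1261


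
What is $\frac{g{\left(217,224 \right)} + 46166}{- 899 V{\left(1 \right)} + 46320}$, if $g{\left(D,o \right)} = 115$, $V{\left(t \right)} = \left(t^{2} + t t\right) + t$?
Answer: $\frac{15427}{14541} \approx 1.0609$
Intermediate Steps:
$V{\left(t \right)} = t + 2 t^{2}$ ($V{\left(t \right)} = \left(t^{2} + t^{2}\right) + t = 2 t^{2} + t = t + 2 t^{2}$)
$\frac{g{\left(217,224 \right)} + 46166}{- 899 V{\left(1 \right)} + 46320} = \frac{115 + 46166}{- 899 \cdot 1 \left(1 + 2 \cdot 1\right) + 46320} = \frac{46281}{- 899 \cdot 1 \left(1 + 2\right) + 46320} = \frac{46281}{- 899 \cdot 1 \cdot 3 + 46320} = \frac{46281}{\left(-899\right) 3 + 46320} = \frac{46281}{-2697 + 46320} = \frac{46281}{43623} = 46281 \cdot \frac{1}{43623} = \frac{15427}{14541}$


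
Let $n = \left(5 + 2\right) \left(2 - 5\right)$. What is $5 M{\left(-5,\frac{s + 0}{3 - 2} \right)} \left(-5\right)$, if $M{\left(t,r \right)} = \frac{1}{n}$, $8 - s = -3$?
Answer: $\frac{25}{21} \approx 1.1905$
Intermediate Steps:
$s = 11$ ($s = 8 - -3 = 8 + 3 = 11$)
$n = -21$ ($n = 7 \left(-3\right) = -21$)
$M{\left(t,r \right)} = - \frac{1}{21}$ ($M{\left(t,r \right)} = \frac{1}{-21} = - \frac{1}{21}$)
$5 M{\left(-5,\frac{s + 0}{3 - 2} \right)} \left(-5\right) = 5 \left(- \frac{1}{21}\right) \left(-5\right) = \left(- \frac{5}{21}\right) \left(-5\right) = \frac{25}{21}$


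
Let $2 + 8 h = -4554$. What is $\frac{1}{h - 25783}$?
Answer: $- \frac{2}{52705} \approx -3.7947 \cdot 10^{-5}$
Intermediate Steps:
$h = - \frac{1139}{2}$ ($h = - \frac{1}{4} + \frac{1}{8} \left(-4554\right) = - \frac{1}{4} - \frac{2277}{4} = - \frac{1139}{2} \approx -569.5$)
$\frac{1}{h - 25783} = \frac{1}{- \frac{1139}{2} - 25783} = \frac{1}{- \frac{52705}{2}} = - \frac{2}{52705}$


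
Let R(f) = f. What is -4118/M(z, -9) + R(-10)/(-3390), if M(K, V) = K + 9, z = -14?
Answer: 1396007/1695 ≈ 823.60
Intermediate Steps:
M(K, V) = 9 + K
-4118/M(z, -9) + R(-10)/(-3390) = -4118/(9 - 14) - 10/(-3390) = -4118/(-5) - 10*(-1/3390) = -4118*(-⅕) + 1/339 = 4118/5 + 1/339 = 1396007/1695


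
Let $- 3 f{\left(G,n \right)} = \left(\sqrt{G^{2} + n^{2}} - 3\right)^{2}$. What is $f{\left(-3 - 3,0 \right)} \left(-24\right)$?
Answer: $72$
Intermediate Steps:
$f{\left(G,n \right)} = - \frac{\left(-3 + \sqrt{G^{2} + n^{2}}\right)^{2}}{3}$ ($f{\left(G,n \right)} = - \frac{\left(\sqrt{G^{2} + n^{2}} - 3\right)^{2}}{3} = - \frac{\left(-3 + \sqrt{G^{2} + n^{2}}\right)^{2}}{3}$)
$f{\left(-3 - 3,0 \right)} \left(-24\right) = - \frac{\left(-3 + \sqrt{\left(-3 - 3\right)^{2} + 0^{2}}\right)^{2}}{3} \left(-24\right) = - \frac{\left(-3 + \sqrt{\left(-3 - 3\right)^{2} + 0}\right)^{2}}{3} \left(-24\right) = - \frac{\left(-3 + \sqrt{\left(-6\right)^{2} + 0}\right)^{2}}{3} \left(-24\right) = - \frac{\left(-3 + \sqrt{36 + 0}\right)^{2}}{3} \left(-24\right) = - \frac{\left(-3 + \sqrt{36}\right)^{2}}{3} \left(-24\right) = - \frac{\left(-3 + 6\right)^{2}}{3} \left(-24\right) = - \frac{3^{2}}{3} \left(-24\right) = \left(- \frac{1}{3}\right) 9 \left(-24\right) = \left(-3\right) \left(-24\right) = 72$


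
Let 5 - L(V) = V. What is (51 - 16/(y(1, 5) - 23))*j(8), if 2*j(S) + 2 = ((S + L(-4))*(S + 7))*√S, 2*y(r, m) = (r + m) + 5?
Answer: -1817/35 + 92667*√2/7 ≈ 18670.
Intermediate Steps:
y(r, m) = 5/2 + m/2 + r/2 (y(r, m) = ((r + m) + 5)/2 = ((m + r) + 5)/2 = (5 + m + r)/2 = 5/2 + m/2 + r/2)
L(V) = 5 - V
j(S) = -1 + √S*(7 + S)*(9 + S)/2 (j(S) = -1 + (((S + (5 - 1*(-4)))*(S + 7))*√S)/2 = -1 + (((S + (5 + 4))*(7 + S))*√S)/2 = -1 + (((S + 9)*(7 + S))*√S)/2 = -1 + (((9 + S)*(7 + S))*√S)/2 = -1 + (((7 + S)*(9 + S))*√S)/2 = -1 + (√S*(7 + S)*(9 + S))/2 = -1 + √S*(7 + S)*(9 + S)/2)
(51 - 16/(y(1, 5) - 23))*j(8) = (51 - 16/((5/2 + (½)*5 + (½)*1) - 23))*(-1 + 8^(5/2)/2 + 8*8^(3/2) + 63*√8/2) = (51 - 16/((5/2 + 5/2 + ½) - 23))*(-1 + (128*√2)/2 + 8*(16*√2) + 63*(2*√2)/2) = (51 - 16/(11/2 - 23))*(-1 + 64*√2 + 128*√2 + 63*√2) = (51 - 16/(-35/2))*(-1 + 255*√2) = (51 - 16*(-2/35))*(-1 + 255*√2) = (51 + 32/35)*(-1 + 255*√2) = 1817*(-1 + 255*√2)/35 = -1817/35 + 92667*√2/7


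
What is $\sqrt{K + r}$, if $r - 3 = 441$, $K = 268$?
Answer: $2 \sqrt{178} \approx 26.683$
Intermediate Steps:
$r = 444$ ($r = 3 + 441 = 444$)
$\sqrt{K + r} = \sqrt{268 + 444} = \sqrt{712} = 2 \sqrt{178}$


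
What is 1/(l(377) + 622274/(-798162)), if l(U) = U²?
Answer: 399081/56720672312 ≈ 7.0359e-6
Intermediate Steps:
1/(l(377) + 622274/(-798162)) = 1/(377² + 622274/(-798162)) = 1/(142129 + 622274*(-1/798162)) = 1/(142129 - 311137/399081) = 1/(56720672312/399081) = 399081/56720672312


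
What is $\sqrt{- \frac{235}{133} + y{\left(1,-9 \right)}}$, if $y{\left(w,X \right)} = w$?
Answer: $\frac{i \sqrt{13566}}{133} \approx 0.87574 i$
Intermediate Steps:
$\sqrt{- \frac{235}{133} + y{\left(1,-9 \right)}} = \sqrt{- \frac{235}{133} + 1} = \sqrt{- \frac{102}{133}} = \frac{i \sqrt{13566}}{133}$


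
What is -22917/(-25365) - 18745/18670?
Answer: -3173769/31570970 ≈ -0.10053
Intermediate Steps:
-22917/(-25365) - 18745/18670 = -22917*(-1/25365) - 18745*1/18670 = 7639/8455 - 3749/3734 = -3173769/31570970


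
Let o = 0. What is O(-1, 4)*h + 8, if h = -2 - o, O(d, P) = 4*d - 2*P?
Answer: 32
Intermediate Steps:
O(d, P) = -2*P + 4*d
h = -2 (h = -2 - 1*0 = -2 + 0 = -2)
O(-1, 4)*h + 8 = (-2*4 + 4*(-1))*(-2) + 8 = (-8 - 4)*(-2) + 8 = -12*(-2) + 8 = 24 + 8 = 32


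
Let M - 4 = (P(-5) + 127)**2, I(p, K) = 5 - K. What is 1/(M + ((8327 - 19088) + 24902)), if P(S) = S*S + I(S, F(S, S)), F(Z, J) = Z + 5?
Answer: 1/38794 ≈ 2.5777e-5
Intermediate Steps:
F(Z, J) = 5 + Z
P(S) = S**2 - S (P(S) = S*S + (5 - (5 + S)) = S**2 + (5 + (-5 - S)) = S**2 - S)
M = 24653 (M = 4 + (-5*(-1 - 5) + 127)**2 = 4 + (-5*(-6) + 127)**2 = 4 + (30 + 127)**2 = 4 + 157**2 = 4 + 24649 = 24653)
1/(M + ((8327 - 19088) + 24902)) = 1/(24653 + ((8327 - 19088) + 24902)) = 1/(24653 + (-10761 + 24902)) = 1/(24653 + 14141) = 1/38794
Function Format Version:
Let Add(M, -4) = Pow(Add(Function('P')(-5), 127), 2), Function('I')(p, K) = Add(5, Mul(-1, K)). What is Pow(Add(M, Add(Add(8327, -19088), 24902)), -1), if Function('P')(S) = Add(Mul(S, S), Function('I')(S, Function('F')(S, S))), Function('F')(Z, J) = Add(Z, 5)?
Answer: Rational(1, 38794) ≈ 2.5777e-5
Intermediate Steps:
Function('F')(Z, J) = Add(5, Z)
Function('P')(S) = Add(Pow(S, 2), Mul(-1, S)) (Function('P')(S) = Add(Mul(S, S), Add(5, Mul(-1, Add(5, S)))) = Add(Pow(S, 2), Add(5, Add(-5, Mul(-1, S)))) = Add(Pow(S, 2), Mul(-1, S)))
M = 24653 (M = Add(4, Pow(Add(Mul(-5, Add(-1, -5)), 127), 2)) = Add(4, Pow(Add(Mul(-5, -6), 127), 2)) = Add(4, Pow(Add(30, 127), 2)) = Add(4, Pow(157, 2)) = Add(4, 24649) = 24653)
Pow(Add(M, Add(Add(8327, -19088), 24902)), -1) = Pow(Add(24653, Add(Add(8327, -19088), 24902)), -1) = Pow(Add(24653, Add(-10761, 24902)), -1) = Pow(Add(24653, 14141), -1) = Pow(38794, -1) = Rational(1, 38794)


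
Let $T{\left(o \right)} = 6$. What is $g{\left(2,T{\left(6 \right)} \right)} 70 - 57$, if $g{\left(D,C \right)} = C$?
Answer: $363$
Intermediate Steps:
$g{\left(2,T{\left(6 \right)} \right)} 70 - 57 = 6 \cdot 70 - 57 = 420 - 57 = 363$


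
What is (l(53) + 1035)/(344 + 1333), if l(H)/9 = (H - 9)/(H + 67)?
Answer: 3461/5590 ≈ 0.61914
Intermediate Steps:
l(H) = 9*(-9 + H)/(67 + H) (l(H) = 9*((H - 9)/(H + 67)) = 9*((-9 + H)/(67 + H)) = 9*(-9 + H)/(67 + H))
(l(53) + 1035)/(344 + 1333) = (9*(-9 + 53)/(67 + 53) + 1035)/(344 + 1333) = (9*44/120 + 1035)/1677 = (9*(1/120)*44 + 1035)*(1/1677) = (33/10 + 1035)*(1/1677) = (10383/10)*(1/1677) = 3461/5590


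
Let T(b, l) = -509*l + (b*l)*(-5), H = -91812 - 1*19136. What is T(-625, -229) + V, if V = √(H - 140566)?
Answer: -599064 + 3*I*√27946 ≈ -5.9906e+5 + 501.51*I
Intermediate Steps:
H = -110948 (H = -91812 - 19136 = -110948)
T(b, l) = -509*l - 5*b*l
V = 3*I*√27946 (V = √(-110948 - 140566) = √(-251514) = 3*I*√27946 ≈ 501.51*I)
T(-625, -229) + V = -1*(-229)*(509 + 5*(-625)) + 3*I*√27946 = -1*(-229)*(509 - 3125) + 3*I*√27946 = -1*(-229)*(-2616) + 3*I*√27946 = -599064 + 3*I*√27946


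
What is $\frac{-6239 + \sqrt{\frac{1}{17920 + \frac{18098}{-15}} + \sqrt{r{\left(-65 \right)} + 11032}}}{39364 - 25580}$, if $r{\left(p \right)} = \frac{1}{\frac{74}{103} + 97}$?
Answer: $- \frac{6239}{13784} + \frac{\sqrt{380957577239250 + 632600275072260 \sqrt{1117589246895}}}{34781382643920} \approx -0.45188$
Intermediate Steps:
$r{\left(p \right)} = \frac{103}{10065}$ ($r{\left(p \right)} = \frac{1}{74 \cdot \frac{1}{103} + 97} = \frac{1}{\frac{74}{103} + 97} = \frac{1}{\frac{10065}{103}} = \frac{103}{10065}$)
$\frac{-6239 + \sqrt{\frac{1}{17920 + \frac{18098}{-15}} + \sqrt{r{\left(-65 \right)} + 11032}}}{39364 - 25580} = \frac{-6239 + \sqrt{\frac{1}{17920 + \frac{18098}{-15}} + \sqrt{\frac{103}{10065} + 11032}}}{39364 - 25580} = \frac{-6239 + \sqrt{\frac{1}{17920 + 18098 \left(- \frac{1}{15}\right)} + \sqrt{\frac{111037183}{10065}}}}{13784} = \left(-6239 + \sqrt{\frac{1}{17920 - \frac{18098}{15}} + \frac{\sqrt{1117589246895}}{10065}}\right) \frac{1}{13784} = \left(-6239 + \sqrt{\frac{1}{\frac{250702}{15}} + \frac{\sqrt{1117589246895}}{10065}}\right) \frac{1}{13784} = \left(-6239 + \sqrt{\frac{15}{250702} + \frac{\sqrt{1117589246895}}{10065}}\right) \frac{1}{13784} = - \frac{6239}{13784} + \frac{\sqrt{\frac{15}{250702} + \frac{\sqrt{1117589246895}}{10065}}}{13784}$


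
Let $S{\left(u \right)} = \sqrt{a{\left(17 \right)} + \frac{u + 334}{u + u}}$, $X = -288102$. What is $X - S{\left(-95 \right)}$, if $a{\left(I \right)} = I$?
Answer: $-288102 - \frac{\sqrt{568290}}{190} \approx -2.8811 \cdot 10^{5}$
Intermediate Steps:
$S{\left(u \right)} = \sqrt{17 + \frac{334 + u}{2 u}}$ ($S{\left(u \right)} = \sqrt{17 + \frac{u + 334}{u + u}} = \sqrt{17 + \frac{334 + u}{2 u}}$)
$X - S{\left(-95 \right)} = -288102 - \frac{\sqrt{70 + \frac{668}{-95}}}{2} = -288102 - \frac{\sqrt{70 + 668 \left(- \frac{1}{95}\right)}}{2} = -288102 - \frac{\sqrt{70 - \frac{668}{95}}}{2} = -288102 - \frac{\sqrt{\frac{5982}{95}}}{2} = -288102 - \frac{\frac{1}{95} \sqrt{568290}}{2} = -288102 - \frac{\sqrt{568290}}{190}$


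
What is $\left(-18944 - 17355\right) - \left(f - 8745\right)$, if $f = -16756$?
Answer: $-10798$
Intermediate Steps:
$\left(-18944 - 17355\right) - \left(f - 8745\right) = \left(-18944 - 17355\right) - \left(-16756 - 8745\right) = -36299 - -25501 = -36299 + 25501 = -10798$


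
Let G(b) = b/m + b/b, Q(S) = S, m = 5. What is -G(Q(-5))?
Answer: 0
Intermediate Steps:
G(b) = 1 + b/5 (G(b) = b/5 + b/b = b*(⅕) + 1 = b/5 + 1 = 1 + b/5)
-G(Q(-5)) = -(1 + (⅕)*(-5)) = -(1 - 1) = -1*0 = 0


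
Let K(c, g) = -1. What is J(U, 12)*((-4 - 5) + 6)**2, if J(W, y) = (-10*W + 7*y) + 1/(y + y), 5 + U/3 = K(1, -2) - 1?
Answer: 21171/8 ≈ 2646.4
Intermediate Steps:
U = -21 (U = -15 + 3*(-1 - 1) = -15 + 3*(-2) = -15 - 6 = -21)
J(W, y) = 1/(2*y) - 10*W + 7*y (J(W, y) = (-10*W + 7*y) + 1/(2*y) = 1/(2*y) - 10*W + 7*y)
J(U, 12)*((-4 - 5) + 6)**2 = ((1/2)/12 - 10*(-21) + 7*12)*((-4 - 5) + 6)**2 = ((1/2)*(1/12) + 210 + 84)*(-9 + 6)**2 = (1/24 + 210 + 84)*(-3)**2 = (7057/24)*9 = 21171/8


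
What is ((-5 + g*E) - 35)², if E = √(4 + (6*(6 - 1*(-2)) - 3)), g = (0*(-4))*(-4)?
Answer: 1600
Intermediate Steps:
g = 0 (g = 0*(-4) = 0)
E = 7 (E = √(4 + (6*(6 + 2) - 3)) = √(4 + (6*8 - 3)) = √(4 + (48 - 3)) = √(4 + 45) = √49 = 7)
((-5 + g*E) - 35)² = ((-5 + 0*7) - 35)² = ((-5 + 0) - 35)² = (-5 - 35)² = (-40)² = 1600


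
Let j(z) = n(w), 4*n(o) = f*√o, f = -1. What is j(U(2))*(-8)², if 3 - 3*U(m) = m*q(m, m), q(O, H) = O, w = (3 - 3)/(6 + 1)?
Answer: 0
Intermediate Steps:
w = 0 (w = 0/7 = 0*(⅐) = 0)
n(o) = -√o/4 (n(o) = (-√o)/4 = -√o/4)
U(m) = 1 - m²/3 (U(m) = 1 - m*m/3 = 1 - m²/3)
j(z) = 0 (j(z) = -√0/4 = -¼*0 = 0)
j(U(2))*(-8)² = 0*(-8)² = 0*64 = 0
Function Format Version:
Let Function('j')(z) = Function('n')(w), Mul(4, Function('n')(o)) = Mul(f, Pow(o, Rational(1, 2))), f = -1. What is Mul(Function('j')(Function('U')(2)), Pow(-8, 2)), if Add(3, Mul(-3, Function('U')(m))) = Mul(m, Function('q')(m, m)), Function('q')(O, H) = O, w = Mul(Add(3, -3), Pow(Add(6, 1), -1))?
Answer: 0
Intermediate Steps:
w = 0 (w = Mul(0, Pow(7, -1)) = Mul(0, Rational(1, 7)) = 0)
Function('n')(o) = Mul(Rational(-1, 4), Pow(o, Rational(1, 2))) (Function('n')(o) = Mul(Rational(1, 4), Mul(-1, Pow(o, Rational(1, 2)))) = Mul(Rational(-1, 4), Pow(o, Rational(1, 2))))
Function('U')(m) = Add(1, Mul(Rational(-1, 3), Pow(m, 2))) (Function('U')(m) = Add(1, Mul(Rational(-1, 3), Mul(m, m))) = Add(1, Mul(Rational(-1, 3), Pow(m, 2))))
Function('j')(z) = 0 (Function('j')(z) = Mul(Rational(-1, 4), Pow(0, Rational(1, 2))) = Mul(Rational(-1, 4), 0) = 0)
Mul(Function('j')(Function('U')(2)), Pow(-8, 2)) = Mul(0, Pow(-8, 2)) = Mul(0, 64) = 0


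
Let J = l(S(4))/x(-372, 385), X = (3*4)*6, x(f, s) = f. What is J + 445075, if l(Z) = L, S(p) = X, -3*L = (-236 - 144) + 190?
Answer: 248351755/558 ≈ 4.4508e+5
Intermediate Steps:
L = 190/3 (L = -((-236 - 144) + 190)/3 = -(-380 + 190)/3 = -⅓*(-190) = 190/3 ≈ 63.333)
X = 72 (X = 12*6 = 72)
S(p) = 72
l(Z) = 190/3
J = -95/558 (J = (190/3)/(-372) = (190/3)*(-1/372) = -95/558 ≈ -0.17025)
J + 445075 = -95/558 + 445075 = 248351755/558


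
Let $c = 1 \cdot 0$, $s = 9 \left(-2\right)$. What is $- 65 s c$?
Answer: $0$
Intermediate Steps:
$s = -18$
$c = 0$
$- 65 s c = \left(-65\right) \left(-18\right) 0 = 1170 \cdot 0 = 0$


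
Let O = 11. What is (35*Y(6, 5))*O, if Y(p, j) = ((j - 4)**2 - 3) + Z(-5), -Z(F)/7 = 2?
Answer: -6160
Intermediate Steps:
Z(F) = -14 (Z(F) = -7*2 = -14)
Y(p, j) = -17 + (-4 + j)**2 (Y(p, j) = ((j - 4)**2 - 3) - 14 = ((-4 + j)**2 - 3) - 14 = (-3 + (-4 + j)**2) - 14 = -17 + (-4 + j)**2)
(35*Y(6, 5))*O = (35*(-17 + (-4 + 5)**2))*11 = (35*(-17 + 1**2))*11 = (35*(-17 + 1))*11 = (35*(-16))*11 = -560*11 = -6160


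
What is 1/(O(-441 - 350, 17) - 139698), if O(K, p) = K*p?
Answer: -1/153145 ≈ -6.5298e-6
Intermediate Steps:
1/(O(-441 - 350, 17) - 139698) = 1/((-441 - 350)*17 - 139698) = 1/(-791*17 - 139698) = 1/(-13447 - 139698) = 1/(-153145) = -1/153145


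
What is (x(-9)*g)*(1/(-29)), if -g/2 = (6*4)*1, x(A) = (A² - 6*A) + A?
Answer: 6048/29 ≈ 208.55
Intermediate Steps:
x(A) = A² - 5*A
g = -48 (g = -2*6*4 = -48 ≈ -48.000)
(x(-9)*g)*(1/(-29)) = (-9*(-5 - 9)*(-48))*(1/(-29)) = (-9*(-14)*(-48))*(1*(-1/29)) = (126*(-48))*(-1/29) = -6048*(-1/29) = 6048/29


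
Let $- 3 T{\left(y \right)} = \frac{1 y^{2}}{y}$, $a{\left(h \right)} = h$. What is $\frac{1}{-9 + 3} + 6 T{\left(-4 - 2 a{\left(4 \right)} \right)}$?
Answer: $\frac{143}{6} \approx 23.833$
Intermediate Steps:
$T{\left(y \right)} = - \frac{y}{3}$ ($T{\left(y \right)} = - \frac{1 y^{2} \frac{1}{y}}{3} = - \frac{y^{2} \frac{1}{y}}{3} = - \frac{y}{3}$)
$\frac{1}{-9 + 3} + 6 T{\left(-4 - 2 a{\left(4 \right)} \right)} = \frac{1}{-9 + 3} + 6 \left(- \frac{-4 - 8}{3}\right) = \frac{1}{-6} + 6 \left(- \frac{-4 - 8}{3}\right) = - \frac{1}{6} + 6 \left(\left(- \frac{1}{3}\right) \left(-12\right)\right) = - \frac{1}{6} + 6 \cdot 4 = - \frac{1}{6} + 24 = \frac{143}{6}$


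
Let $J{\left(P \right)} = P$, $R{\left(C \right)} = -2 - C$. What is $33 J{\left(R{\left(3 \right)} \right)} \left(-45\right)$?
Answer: $7425$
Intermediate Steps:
$33 J{\left(R{\left(3 \right)} \right)} \left(-45\right) = 33 \left(-2 - 3\right) \left(-45\right) = 33 \left(-5\right) \left(-45\right) = \left(-165\right) \left(-45\right) = 7425$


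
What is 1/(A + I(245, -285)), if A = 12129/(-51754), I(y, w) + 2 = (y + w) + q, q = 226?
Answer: 51754/9510607 ≈ 0.0054417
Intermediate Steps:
I(y, w) = 224 + w + y (I(y, w) = -2 + ((y + w) + 226) = -2 + ((w + y) + 226) = -2 + (226 + w + y) = 224 + w + y)
A = -12129/51754 (A = 12129*(-1/51754) = -12129/51754 ≈ -0.23436)
1/(A + I(245, -285)) = 1/(-12129/51754 + (224 - 285 + 245)) = 1/(-12129/51754 + 184) = 1/(9510607/51754) = 51754/9510607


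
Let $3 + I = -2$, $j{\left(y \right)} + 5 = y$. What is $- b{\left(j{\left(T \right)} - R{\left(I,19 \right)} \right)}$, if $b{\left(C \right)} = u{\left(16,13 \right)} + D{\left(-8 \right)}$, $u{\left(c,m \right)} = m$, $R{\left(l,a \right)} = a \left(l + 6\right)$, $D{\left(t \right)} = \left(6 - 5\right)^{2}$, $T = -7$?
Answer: $-14$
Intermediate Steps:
$D{\left(t \right)} = 1$ ($D{\left(t \right)} = 1^{2} = 1$)
$j{\left(y \right)} = -5 + y$
$I = -5$ ($I = -3 - 2 = -5$)
$R{\left(l,a \right)} = a \left(6 + l\right)$
$b{\left(C \right)} = 14$ ($b{\left(C \right)} = 13 + 1 = 14$)
$- b{\left(j{\left(T \right)} - R{\left(I,19 \right)} \right)} = \left(-1\right) 14 = -14$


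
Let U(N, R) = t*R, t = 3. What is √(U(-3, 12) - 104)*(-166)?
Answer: -332*I*√17 ≈ -1368.9*I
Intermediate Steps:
U(N, R) = 3*R
√(U(-3, 12) - 104)*(-166) = √(3*12 - 104)*(-166) = √(36 - 104)*(-166) = √(-68)*(-166) = (2*I*√17)*(-166) = -332*I*√17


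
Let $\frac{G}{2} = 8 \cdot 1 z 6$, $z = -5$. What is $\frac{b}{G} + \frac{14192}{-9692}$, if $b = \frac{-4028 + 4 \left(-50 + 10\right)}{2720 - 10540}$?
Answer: $- \frac{1110660027}{757914400} \approx -1.4654$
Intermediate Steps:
$G = -480$ ($G = 2 \cdot 8 \cdot 1 \left(\left(-5\right) 6\right) = 2 \cdot 8 \left(-30\right) = 2 \left(-240\right) = -480$)
$b = \frac{1047}{1955}$ ($b = \frac{-4028 + 4 \left(-40\right)}{-7820} = \left(-4028 - 160\right) \left(- \frac{1}{7820}\right) = \left(-4188\right) \left(- \frac{1}{7820}\right) = \frac{1047}{1955} \approx 0.53555$)
$\frac{b}{G} + \frac{14192}{-9692} = \frac{1047}{1955 \left(-480\right)} + \frac{14192}{-9692} = \frac{1047}{1955} \left(- \frac{1}{480}\right) + 14192 \left(- \frac{1}{9692}\right) = - \frac{349}{312800} - \frac{3548}{2423} = - \frac{1110660027}{757914400}$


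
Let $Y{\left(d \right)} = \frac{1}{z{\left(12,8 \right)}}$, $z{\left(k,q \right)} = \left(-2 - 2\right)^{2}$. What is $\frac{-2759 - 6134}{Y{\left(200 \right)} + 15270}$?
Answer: $- \frac{142288}{244321} \approx -0.58238$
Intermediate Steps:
$z{\left(k,q \right)} = 16$ ($z{\left(k,q \right)} = \left(-4\right)^{2} = 16$)
$Y{\left(d \right)} = \frac{1}{16}$
$\frac{-2759 - 6134}{Y{\left(200 \right)} + 15270} = \frac{-2759 - 6134}{\frac{1}{16} + 15270} = - \frac{8893}{\frac{244321}{16}} = \left(-8893\right) \frac{16}{244321} = - \frac{142288}{244321}$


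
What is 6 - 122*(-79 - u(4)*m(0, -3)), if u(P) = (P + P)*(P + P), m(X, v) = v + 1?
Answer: -5972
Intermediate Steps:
m(X, v) = 1 + v
u(P) = 4*P² (u(P) = (2*P)*(2*P) = 4*P²)
6 - 122*(-79 - u(4)*m(0, -3)) = 6 - 122*(-79 - 4*4²*(1 - 3)) = 6 - 122*(-79 - 4*16*(-2)) = 6 - 122*(-79 - 64*(-2)) = 6 - 122*(-79 - 1*(-128)) = 6 - 122*(-79 + 128) = 6 - 122*49 = 6 - 5978 = -5972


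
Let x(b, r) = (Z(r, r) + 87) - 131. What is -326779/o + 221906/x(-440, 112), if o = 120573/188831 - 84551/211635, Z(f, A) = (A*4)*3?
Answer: -2121847001691258382/1552137758275 ≈ -1.3670e+6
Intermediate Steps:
Z(f, A) = 12*A (Z(f, A) = (4*A)*3 = 12*A)
o = 9551616974/39963248685 (o = 120573*(1/188831) - 84551*1/211635 = 120573/188831 - 84551/211635 = 9551616974/39963248685 ≈ 0.23901)
x(b, r) = -44 + 12*r (x(b, r) = (12*r + 87) - 131 = (87 + 12*r) - 131 = -44 + 12*r)
-326779/o + 221906/x(-440, 112) = -326779/9551616974/39963248685 + 221906/(-44 + 12*112) = -326779*39963248685/9551616974 + 221906/(-44 + 1344) = -13059150442035615/9551616974 + 221906/1300 = -13059150442035615/9551616974 + 221906*(1/1300) = -13059150442035615/9551616974 + 110953/650 = -2121847001691258382/1552137758275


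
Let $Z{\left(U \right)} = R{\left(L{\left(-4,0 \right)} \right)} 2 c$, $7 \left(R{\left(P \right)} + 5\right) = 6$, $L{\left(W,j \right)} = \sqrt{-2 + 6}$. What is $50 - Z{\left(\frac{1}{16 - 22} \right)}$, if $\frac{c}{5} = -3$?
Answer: $- \frac{520}{7} \approx -74.286$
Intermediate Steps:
$L{\left(W,j \right)} = 2$ ($L{\left(W,j \right)} = \sqrt{4} = 2$)
$R{\left(P \right)} = - \frac{29}{7}$ ($R{\left(P \right)} = -5 + \frac{1}{7} \cdot 6 = -5 + \frac{6}{7} = - \frac{29}{7}$)
$c = -15$ ($c = 5 \left(-3\right) = -15$)
$Z{\left(U \right)} = \frac{870}{7}$ ($Z{\left(U \right)} = \left(- \frac{29}{7}\right) 2 \left(-15\right) = \left(- \frac{58}{7}\right) \left(-15\right) = \frac{870}{7}$)
$50 - Z{\left(\frac{1}{16 - 22} \right)} = 50 - \frac{870}{7} = - \frac{520}{7}$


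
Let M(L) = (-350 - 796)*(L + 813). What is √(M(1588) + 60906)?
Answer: 12*I*√18685 ≈ 1640.3*I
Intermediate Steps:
M(L) = -931698 - 1146*L (M(L) = -1146*(813 + L) = -931698 - 1146*L)
√(M(1588) + 60906) = √((-931698 - 1146*1588) + 60906) = √((-931698 - 1819848) + 60906) = √(-2751546 + 60906) = √(-2690640) = 12*I*√18685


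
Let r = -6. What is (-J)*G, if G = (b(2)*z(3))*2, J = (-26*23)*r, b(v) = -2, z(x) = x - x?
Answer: 0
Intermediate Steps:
z(x) = 0
J = 3588 (J = -26*23*(-6) = -598*(-6) = 3588)
G = 0 (G = -2*0*2 = 0*2 = 0)
(-J)*G = -1*3588*0 = -3588*0 = 0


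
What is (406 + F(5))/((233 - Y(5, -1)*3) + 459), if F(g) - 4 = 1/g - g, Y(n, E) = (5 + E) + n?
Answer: 2026/3325 ≈ 0.60932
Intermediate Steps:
Y(n, E) = 5 + E + n
F(g) = 4 + 1/g - g (F(g) = 4 + (1/g - g) = 4 + 1/g - g)
(406 + F(5))/((233 - Y(5, -1)*3) + 459) = (406 + (4 + 1/5 - 1*5))/((233 - (5 - 1 + 5)*3) + 459) = (406 + (4 + 1/5 - 5))/((233 - 1*9*3) + 459) = (406 - 4/5)/((233 - 9*3) + 459) = 2026/(5*((233 - 27) + 459)) = 2026/(5*(206 + 459)) = (2026/5)/665 = (2026/5)*(1/665) = 2026/3325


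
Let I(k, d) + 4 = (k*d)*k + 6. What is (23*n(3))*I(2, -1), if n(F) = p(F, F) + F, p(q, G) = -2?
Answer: -46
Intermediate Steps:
n(F) = -2 + F
I(k, d) = 2 + d*k**2 (I(k, d) = -4 + ((k*d)*k + 6) = -4 + ((d*k)*k + 6) = -4 + (d*k**2 + 6) = -4 + (6 + d*k**2) = 2 + d*k**2)
(23*n(3))*I(2, -1) = (23*(-2 + 3))*(2 - 1*2**2) = (23*1)*(2 - 1*4) = 23*(2 - 4) = 23*(-2) = -46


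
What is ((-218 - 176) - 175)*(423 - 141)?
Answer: -160458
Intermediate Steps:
((-218 - 176) - 175)*(423 - 141) = (-394 - 175)*282 = -569*282 = -160458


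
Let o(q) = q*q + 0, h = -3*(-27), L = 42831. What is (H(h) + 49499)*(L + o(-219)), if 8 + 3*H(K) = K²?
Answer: 4692433200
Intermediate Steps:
h = 81
o(q) = q² (o(q) = q² + 0 = q²)
H(K) = -8/3 + K²/3
(H(h) + 49499)*(L + o(-219)) = ((-8/3 + (⅓)*81²) + 49499)*(42831 + (-219)²) = ((-8/3 + (⅓)*6561) + 49499)*(42831 + 47961) = ((-8/3 + 2187) + 49499)*90792 = (6553/3 + 49499)*90792 = (155050/3)*90792 = 4692433200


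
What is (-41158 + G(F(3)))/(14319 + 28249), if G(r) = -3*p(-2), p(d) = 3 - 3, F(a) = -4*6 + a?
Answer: -20579/21284 ≈ -0.96688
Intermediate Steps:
F(a) = -24 + a
p(d) = 0
G(r) = 0 (G(r) = -3*0 = 0)
(-41158 + G(F(3)))/(14319 + 28249) = (-41158 + 0)/(14319 + 28249) = -41158/42568 = -41158*1/42568 = -20579/21284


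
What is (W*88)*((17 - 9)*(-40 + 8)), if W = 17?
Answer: -382976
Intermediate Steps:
(W*88)*((17 - 9)*(-40 + 8)) = (17*88)*((17 - 9)*(-40 + 8)) = 1496*(8*(-32)) = 1496*(-256) = -382976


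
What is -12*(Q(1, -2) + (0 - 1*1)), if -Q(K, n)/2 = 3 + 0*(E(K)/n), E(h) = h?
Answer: 84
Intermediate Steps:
Q(K, n) = -6 (Q(K, n) = -2*(3 + 0*(K/n)) = -2*(3 + 0) = -2*3 = -6)
-12*(Q(1, -2) + (0 - 1*1)) = -12*(-6 + (0 - 1*1)) = -12*(-6 + (0 - 1)) = -12*(-6 - 1) = -12*(-7) = 84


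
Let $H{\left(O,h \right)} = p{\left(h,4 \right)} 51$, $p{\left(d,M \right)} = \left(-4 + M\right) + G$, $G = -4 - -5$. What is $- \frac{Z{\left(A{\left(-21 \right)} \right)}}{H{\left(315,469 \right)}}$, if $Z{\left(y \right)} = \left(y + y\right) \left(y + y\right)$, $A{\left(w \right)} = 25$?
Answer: $- \frac{2500}{51} \approx -49.02$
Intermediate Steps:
$G = 1$ ($G = -4 + 5 = 1$)
$p{\left(d,M \right)} = -3 + M$ ($p{\left(d,M \right)} = \left(-4 + M\right) + 1 = -3 + M$)
$H{\left(O,h \right)} = 51$ ($H{\left(O,h \right)} = \left(-3 + 4\right) 51 = 1 \cdot 51 = 51$)
$Z{\left(y \right)} = 4 y^{2}$ ($Z{\left(y \right)} = 2 y 2 y = 4 y^{2}$)
$- \frac{Z{\left(A{\left(-21 \right)} \right)}}{H{\left(315,469 \right)}} = - \frac{4 \cdot 25^{2}}{51} = - \frac{4 \cdot 625}{51} = - \frac{2500}{51}$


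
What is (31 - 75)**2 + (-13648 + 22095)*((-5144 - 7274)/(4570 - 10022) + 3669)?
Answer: 84542034177/2726 ≈ 3.1013e+7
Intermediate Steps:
(31 - 75)**2 + (-13648 + 22095)*((-5144 - 7274)/(4570 - 10022) + 3669) = (-44)**2 + 8447*(-12418/(-5452) + 3669) = 1936 + 8447*(-12418*(-1/5452) + 3669) = 1936 + 8447*(6209/2726 + 3669) = 1936 + 8447*(10007903/2726) = 1936 + 84536756641/2726 = 84542034177/2726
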